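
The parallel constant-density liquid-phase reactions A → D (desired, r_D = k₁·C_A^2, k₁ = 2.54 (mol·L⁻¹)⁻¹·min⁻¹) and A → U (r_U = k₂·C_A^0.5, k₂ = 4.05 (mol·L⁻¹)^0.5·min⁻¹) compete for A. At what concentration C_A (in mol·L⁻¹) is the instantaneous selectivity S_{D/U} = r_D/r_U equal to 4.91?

S_{D/U} = (k₁/k₂)·C_A^1.5 ⇒ C_A = (S·k₂/k₁)^(1/1.5).
= (4.91×4.05/2.54)^(0.6667) = (7.829)^(0.6667) = 3.94 mol·L⁻¹.

3.94 mol·L⁻¹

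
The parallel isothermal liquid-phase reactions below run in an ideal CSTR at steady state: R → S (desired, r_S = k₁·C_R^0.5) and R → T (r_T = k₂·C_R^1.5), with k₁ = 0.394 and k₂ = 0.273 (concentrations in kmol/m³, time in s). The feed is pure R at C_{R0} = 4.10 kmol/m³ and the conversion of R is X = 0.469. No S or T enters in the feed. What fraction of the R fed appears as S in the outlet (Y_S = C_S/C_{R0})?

0.187

Exit C_R = C_{R0}(1−X) = 4.10×0.531 = 2.177 kmol/m³.
Rates in a CSTR are evaluated at the outlet concentration: r_S = 0.394×2.177^0.5 = 0.5813, r_T = 0.273×2.177^1.5 = 0.8770.
Fraction of consumed R going to S: r_S/(r_S+r_T) = 0.3986.
C_S = 0.3986·C_{R0}·X = 0.3986×4.10×0.469 = 0.767 kmol/m³; Y_S = C_S/C_{R0} = 0.187.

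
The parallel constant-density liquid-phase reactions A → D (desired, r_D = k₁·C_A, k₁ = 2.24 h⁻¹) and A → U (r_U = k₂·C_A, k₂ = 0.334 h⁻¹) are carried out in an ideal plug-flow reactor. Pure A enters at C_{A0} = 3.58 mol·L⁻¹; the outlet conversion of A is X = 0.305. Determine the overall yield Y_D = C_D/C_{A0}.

C_A = C_{A0}(1−X) = 2.488 mol·L⁻¹.
Both paths are first order in A, so the instantaneous fraction to D is constant: dC_D/d(−C_A) = k₁/(k₁+k₂) = 0.8702.
C_D = 0.8702·(C_{A0}−C_A) = 0.8702×1.092 = 0.950 mol·L⁻¹.
Y_D = C_D/C_{A0} = 0.9502/3.58 = 0.265.

0.265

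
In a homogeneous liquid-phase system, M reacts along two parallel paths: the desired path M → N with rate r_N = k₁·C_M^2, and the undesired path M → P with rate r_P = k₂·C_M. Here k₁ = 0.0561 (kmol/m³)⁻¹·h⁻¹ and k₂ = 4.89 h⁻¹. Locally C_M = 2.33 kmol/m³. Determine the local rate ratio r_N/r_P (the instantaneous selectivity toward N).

S_{N/P} = r_N/r_P = (k₁·C_M^2)/(k₂·C_M) = (k₁/k₂)·C_M.
= (0.0561×2.330^2) / (4.89×2.330) = 0.3046/11.39 = 0.0267.
Since the desired path is higher order in M, keeping C_M high (PFR or concentrated feed) favours N.

0.0267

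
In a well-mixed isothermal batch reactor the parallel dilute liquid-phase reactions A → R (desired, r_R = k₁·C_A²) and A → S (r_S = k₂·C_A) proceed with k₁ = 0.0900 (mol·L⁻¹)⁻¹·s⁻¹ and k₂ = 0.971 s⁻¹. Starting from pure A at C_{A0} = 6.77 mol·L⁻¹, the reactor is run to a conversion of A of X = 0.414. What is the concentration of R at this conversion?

0.927 mol·L⁻¹

C_A = C_{A0}(1−X) = 3.967 mol·L⁻¹.
Along a PFR/batch, dC_S/dC_A = −r_S/(r_R+r_S) = −k₂/(k₂+k₁·C_A).
Integrating from C_{A0} to C_A: C_S = (0.971/0.0900)·ln[(0.971+0.0900·6.77)/(0.971+0.0900·3.97)] = 10.79·ln(1.580/1.328) = 1.876 mol·L⁻¹.
Then C_R = (C_{A0}−C_A) − C_S = 2.803 − 1.876 = 0.9266 mol·L⁻¹.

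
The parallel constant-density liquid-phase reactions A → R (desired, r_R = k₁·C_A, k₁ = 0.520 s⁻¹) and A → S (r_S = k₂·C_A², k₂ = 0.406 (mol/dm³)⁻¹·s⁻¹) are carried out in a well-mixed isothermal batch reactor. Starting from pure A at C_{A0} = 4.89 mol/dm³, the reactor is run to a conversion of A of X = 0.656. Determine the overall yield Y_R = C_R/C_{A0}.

C_A = C_{A0}(1−X) = 1.682 mol/dm³.
Along a PFR/batch, dC_R/dC_A = −r_R/(r_R+r_S) = −k₁/(k₁+k₂·C_A).
Integrating from C_{A0} to C_A: C_R = (0.520/0.406)·ln[(0.520+0.406·4.89)/(0.520+0.406·1.68)] = 1.281·ln(2.505/1.203) = 0.9396 mol/dm³.
Y_R = C_R/C_{A0} = 0.9396/4.89 = 0.192.

0.192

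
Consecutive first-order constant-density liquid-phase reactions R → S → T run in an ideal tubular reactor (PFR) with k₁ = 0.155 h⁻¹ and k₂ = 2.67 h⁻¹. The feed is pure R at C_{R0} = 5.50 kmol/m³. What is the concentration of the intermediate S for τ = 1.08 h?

0.268 kmol/m³

The intermediate concentration in a first-order A→B→C sequence is C_S = k₁C_{R0}(e^(−k₁τ) − e^(−k₂τ))/(k₂−k₁).
e^(−k₁τ) = e^(−0.155×1.08) = e^(−0.1674) = 0.8459; e^(−k₂τ) = e^(−2.884) = 0.05593.
C_S = 0.155×5.50/(2.67−0.155) × (0.8459−0.05593) = 0.3390×0.7899 = 0.2678 kmol/m³.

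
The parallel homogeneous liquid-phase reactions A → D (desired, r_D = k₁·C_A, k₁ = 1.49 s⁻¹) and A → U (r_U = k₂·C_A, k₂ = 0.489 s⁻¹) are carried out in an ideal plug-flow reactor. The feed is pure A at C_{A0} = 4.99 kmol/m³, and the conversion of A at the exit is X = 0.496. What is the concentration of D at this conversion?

1.86 kmol/m³

C_A = C_{A0}(1−X) = 2.515 kmol/m³.
Both paths are first order in A, so the instantaneous fraction to D is constant: dC_D/d(−C_A) = k₁/(k₁+k₂) = 0.7529.
C_D = 0.7529·(C_{A0}−C_A) = 0.7529×2.475 = 1.86 kmol/m³.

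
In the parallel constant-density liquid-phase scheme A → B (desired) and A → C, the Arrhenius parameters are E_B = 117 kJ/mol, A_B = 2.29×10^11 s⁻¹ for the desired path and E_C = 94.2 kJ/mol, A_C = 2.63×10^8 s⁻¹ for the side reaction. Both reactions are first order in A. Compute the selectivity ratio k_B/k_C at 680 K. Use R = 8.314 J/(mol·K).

15.4

With equal orders, S_{B/C} = k_B/k_C = (A_B/A_C)·exp[(E_C−E_B)/(RT)].
(E_C−E_B)/(RT) = (94.2−117)×10³/(8.314×680) = -22800/5654 = -4.033.
k_B/k_C = (2.29×10^11/2.63×10^8)·exp(-4.033) = 870.7 × 0.01772 = 15.4.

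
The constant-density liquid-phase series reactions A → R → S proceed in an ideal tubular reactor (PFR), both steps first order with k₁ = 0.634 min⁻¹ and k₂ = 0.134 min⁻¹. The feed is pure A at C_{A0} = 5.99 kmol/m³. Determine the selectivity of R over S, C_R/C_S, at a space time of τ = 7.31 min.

0.881

The intermediate concentration in a first-order A→B→C sequence is C_R = k₁C_{A0}(e^(−k₁τ) − e^(−k₂τ))/(k₂−k₁).
e^(−k₁τ) = e^(−0.634×7.31) = e^(−4.635) = 0.009711; e^(−k₂τ) = e^(−0.9795) = 0.3755.
C_R = 0.634×5.99/(0.134−0.634) × (0.009711−0.3755) = (-7.595)×(-0.3658) = 2.778 kmol/m³.
C_A = C_{A0}e^(−k₁τ) = 0.05817 kmol/m³, so C_S = C_{A0}−C_A−C_R = 3.154 kmol/m³; C_R/C_S = 0.881.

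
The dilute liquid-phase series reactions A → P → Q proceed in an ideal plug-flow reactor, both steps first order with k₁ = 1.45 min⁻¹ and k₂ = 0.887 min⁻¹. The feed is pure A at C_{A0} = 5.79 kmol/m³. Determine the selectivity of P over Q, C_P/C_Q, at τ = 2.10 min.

For first-order series with pure A initially, C_P(τ) = k₁C_{A0}/(k₂−k₁)·(e^(−k₁τ) − e^(−k₂τ)).
e^(−k₁τ) = e^(−1.45×2.10) = e^(−3.045) = 0.04760; e^(−k₂τ) = e^(−1.863) = 0.1553.
C_P = 1.45×5.79/(0.887−1.45) × (0.04760−0.1553) = (-14.91)×(-0.1077) = 1.605 kmol/m³.
C_A = C_{A0}e^(−k₁τ) = 0.2756 kmol/m³, so C_Q = C_{A0}−C_A−C_P = 3.909 kmol/m³; C_P/C_Q = 0.411.

0.411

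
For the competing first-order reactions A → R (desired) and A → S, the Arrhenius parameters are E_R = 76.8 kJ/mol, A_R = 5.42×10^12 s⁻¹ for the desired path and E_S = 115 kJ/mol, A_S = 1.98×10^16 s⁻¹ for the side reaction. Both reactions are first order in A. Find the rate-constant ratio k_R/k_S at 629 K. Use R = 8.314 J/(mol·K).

0.407

With equal orders, S_{R/S} = k_R/k_S = (A_R/A_S)·exp[(E_S−E_R)/(RT)].
(E_S−E_R)/(RT) = (115−76.8)×10³/(8.314×629) = 38200/5230 = 7.305.
k_R/k_S = (5.42×10^12/1.98×10^16)·exp(7.305) = 2.737×10^-4 × 1487 = 0.407.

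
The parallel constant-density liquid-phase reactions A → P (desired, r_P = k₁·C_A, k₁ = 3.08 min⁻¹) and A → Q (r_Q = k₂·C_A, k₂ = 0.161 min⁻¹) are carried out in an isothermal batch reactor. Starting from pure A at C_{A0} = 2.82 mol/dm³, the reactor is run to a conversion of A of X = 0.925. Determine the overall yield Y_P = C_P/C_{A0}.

0.879

C_A = C_{A0}(1−X) = 0.2115 mol/dm³.
Both paths are first order in A, so the instantaneous fraction to P is constant: dC_P/d(−C_A) = k₁/(k₁+k₂) = 0.9503.
C_P = 0.9503·(C_{A0}−C_A) = 0.9503×2.608 = 2.48 mol/dm³.
Y_P = C_P/C_{A0} = 2.479/2.82 = 0.879.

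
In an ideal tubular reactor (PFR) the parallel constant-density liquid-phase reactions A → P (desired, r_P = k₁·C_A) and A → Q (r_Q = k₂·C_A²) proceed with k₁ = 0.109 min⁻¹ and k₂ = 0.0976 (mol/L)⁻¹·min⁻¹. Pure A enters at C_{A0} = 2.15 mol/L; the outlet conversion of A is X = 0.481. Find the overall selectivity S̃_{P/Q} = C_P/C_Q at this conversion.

C_A = C_{A0}(1−X) = 1.116 mol/L.
Along a PFR/batch, dC_P/dC_A = −r_P/(r_P+r_Q) = −k₁/(k₁+k₂·C_A).
Integrating from C_{A0} to C_A: C_P = (0.109/0.0976)·ln[(0.109+0.0976·2.15)/(0.109+0.0976·1.12)] = 1.117·ln(0.3188/0.2179) = 0.4251 mol/L.
C_Q = (C_{A0}−C_A)−C_P = 0.6091 mol/L; S̃_{P/Q} = 0.4251/0.6091 = 0.698.

0.698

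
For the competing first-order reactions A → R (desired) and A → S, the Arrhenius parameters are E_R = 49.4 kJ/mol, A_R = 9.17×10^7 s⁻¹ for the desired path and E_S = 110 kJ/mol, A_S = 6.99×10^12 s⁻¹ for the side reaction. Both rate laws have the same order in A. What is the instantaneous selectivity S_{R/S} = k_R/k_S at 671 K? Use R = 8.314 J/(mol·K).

Since both paths have the same order in A, the concentration cancels and S_{R/S} = k_R/k_S = (A_R/A_S)·exp[(E_S−E_R)/(RT)].
(E_S−E_R)/(RT) = (110−49.4)×10³/(8.314×671) = 60600/5579 = 10.86.
k_R/k_S = (9.17×10^7/6.99×10^12)·exp(10.86) = 1.312×10^-5 × 52196 = 0.685.

0.685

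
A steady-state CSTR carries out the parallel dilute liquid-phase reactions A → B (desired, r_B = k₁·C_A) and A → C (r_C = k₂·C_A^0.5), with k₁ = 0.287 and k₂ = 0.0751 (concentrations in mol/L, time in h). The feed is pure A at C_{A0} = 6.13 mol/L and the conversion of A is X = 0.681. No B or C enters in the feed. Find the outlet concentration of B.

Exit C_A = C_{A0}(1−X) = 6.13×0.319 = 1.955 mol/L.
In a CSTR the entire volume is at exit conditions, so r_B = 0.287×1.955 = 0.5612 and r_C = 0.0751×1.955^0.5 = 0.1050.
Fraction of consumed A going to B: r_B/(r_B+r_C) = 0.8424.
C_B = 0.8424·C_{A0}·X = 0.8424×6.13×0.681 = 3.52 mol/L.

3.52 mol/L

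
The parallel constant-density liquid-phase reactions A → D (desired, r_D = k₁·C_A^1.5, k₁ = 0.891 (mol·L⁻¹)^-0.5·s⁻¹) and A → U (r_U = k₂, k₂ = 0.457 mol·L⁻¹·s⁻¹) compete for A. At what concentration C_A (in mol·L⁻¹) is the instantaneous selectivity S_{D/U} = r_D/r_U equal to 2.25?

S_{D/U} = (k₁/k₂)·C_A^1.5 ⇒ C_A = (S·k₂/k₁)^(1/1.5).
= (2.25×0.457/0.891)^(0.6667) = (1.154)^(0.6667) = 1.10 mol·L⁻¹.

1.10 mol·L⁻¹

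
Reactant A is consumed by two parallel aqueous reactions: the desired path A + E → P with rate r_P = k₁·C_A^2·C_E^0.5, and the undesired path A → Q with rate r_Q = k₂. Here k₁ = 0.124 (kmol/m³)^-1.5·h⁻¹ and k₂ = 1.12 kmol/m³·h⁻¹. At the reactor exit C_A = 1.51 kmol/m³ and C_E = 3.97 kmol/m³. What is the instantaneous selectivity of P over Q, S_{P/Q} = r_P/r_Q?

0.503

S_{P/Q} = r_P/r_Q = (k₁·C_A^2·C_E^0.5)/(k₂) = (k₁/k₂)·C_A^2·C_E^0.5.
= (0.124×1.510^2×3.970^0.5) / (1.12) = 0.5633/1.120 = 0.503.
Since the desired path is higher order in A, keeping C_A high (PFR or concentrated feed) favours P.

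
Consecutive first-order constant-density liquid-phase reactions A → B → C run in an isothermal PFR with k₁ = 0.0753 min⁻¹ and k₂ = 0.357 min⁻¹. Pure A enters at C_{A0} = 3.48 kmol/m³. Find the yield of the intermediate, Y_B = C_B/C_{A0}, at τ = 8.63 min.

0.127

The intermediate concentration in a first-order A→B→C sequence is C_B = k₁C_{A0}(e^(−k₁τ) − e^(−k₂τ))/(k₂−k₁).
e^(−k₁τ) = e^(−0.0753×8.63) = e^(−0.6498) = 0.5221; e^(−k₂τ) = e^(−3.081) = 0.04592.
C_B = 0.0753×3.48/(0.357−0.0753) × (0.5221−0.04592) = 0.9302×0.4762 = 0.4430 kmol/m³.
Y_B = C_B/C_{A0} = 0.4430/3.48 = 0.127.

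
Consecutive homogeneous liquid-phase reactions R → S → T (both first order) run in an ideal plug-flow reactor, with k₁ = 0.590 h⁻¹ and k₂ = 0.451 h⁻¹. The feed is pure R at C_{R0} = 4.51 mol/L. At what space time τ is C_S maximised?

1.93 h

The intermediate peaks when r₁ = r₂, i.e. k₁e^(−k₁τ) = k₂e^(−k₂τ), giving τ_opt = ln(k₂/k₁)/(k₂−k₁).
= ln(0.451/0.590)/(0.451−0.590) = ln(0.7644)/-0.1390 = -0.2687/-0.1390 = 1.93 h.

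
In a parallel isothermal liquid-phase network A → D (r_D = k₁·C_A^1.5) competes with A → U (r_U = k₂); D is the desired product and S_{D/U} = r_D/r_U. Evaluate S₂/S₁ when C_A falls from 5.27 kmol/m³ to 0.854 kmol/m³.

S_{D/U} = (k₁/k₂)·C_A^1.5, so S₂/S₁ = (C_{A,2}/C_{A,1})^1.5.
= (0.854/5.27)^1.5 = (0.1620)^1.5 = 0.0652.

0.0652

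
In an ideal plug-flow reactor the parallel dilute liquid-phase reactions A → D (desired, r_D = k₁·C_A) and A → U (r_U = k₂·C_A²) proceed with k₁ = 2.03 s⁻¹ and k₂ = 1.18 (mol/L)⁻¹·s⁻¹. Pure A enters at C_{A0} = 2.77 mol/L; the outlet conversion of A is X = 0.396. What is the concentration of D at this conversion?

C_A = C_{A0}(1−X) = 1.673 mol/L.
Along a PFR/batch, dC_D/dC_A = −r_D/(r_D+r_U) = −k₁/(k₁+k₂·C_A).
Integrating from C_{A0} to C_A: C_D = (2.03/1.18)·ln[(2.03+1.18·2.77)/(2.03+1.18·1.67)] = 1.720·ln(5.299/4.004) = 0.4819 mol/L.

0.482 mol/L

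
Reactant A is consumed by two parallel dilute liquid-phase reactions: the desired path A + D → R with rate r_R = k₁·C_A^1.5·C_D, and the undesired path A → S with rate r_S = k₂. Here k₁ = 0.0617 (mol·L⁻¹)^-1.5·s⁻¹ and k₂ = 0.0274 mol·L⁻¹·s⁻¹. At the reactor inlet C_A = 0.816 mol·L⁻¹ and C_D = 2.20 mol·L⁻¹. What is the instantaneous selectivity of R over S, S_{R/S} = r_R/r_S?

S_{R/S} = r_R/r_S = (k₁·C_A^1.5·C_D)/(k₂) = (k₁/k₂)·C_A^1.5·C_D.
= (0.0617×0.8160^1.5×2.200) / (0.0274) = 0.1001/0.02740 = 3.65.
Since the desired path is higher order in A, keeping C_A high (PFR or concentrated feed) favours R.

3.65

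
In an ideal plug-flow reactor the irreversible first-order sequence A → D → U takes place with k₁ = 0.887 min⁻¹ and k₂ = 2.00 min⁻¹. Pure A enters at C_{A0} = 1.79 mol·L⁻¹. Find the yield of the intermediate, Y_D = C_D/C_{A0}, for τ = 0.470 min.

0.214

The intermediate concentration in a first-order A→B→C sequence is C_D = k₁C_{A0}(e^(−k₁τ) − e^(−k₂τ))/(k₂−k₁).
e^(−k₁τ) = e^(−0.887×0.470) = e^(−0.4169) = 0.6591; e^(−k₂τ) = e^(−0.9400) = 0.3906.
C_D = 0.887×1.79/(2.00−0.887) × (0.6591−0.3906) = 1.427×0.2685 = 0.3830 mol·L⁻¹.
Y_D = C_D/C_{A0} = 0.3830/1.79 = 0.214.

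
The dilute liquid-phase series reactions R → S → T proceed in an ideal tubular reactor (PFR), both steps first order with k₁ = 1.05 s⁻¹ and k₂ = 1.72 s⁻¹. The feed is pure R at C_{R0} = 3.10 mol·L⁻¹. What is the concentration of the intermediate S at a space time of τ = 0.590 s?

Solving the coupled first-order balances gives C_S(τ) = [k₁/(k₂−k₁)]·C_{R0}·(e^(−k₁τ) − e^(−k₂τ)).
e^(−k₁τ) = e^(−1.05×0.590) = e^(−0.6195) = 0.5382; e^(−k₂τ) = e^(−1.015) = 0.3625.
C_S = 1.05×3.10/(1.72−1.05) × (0.5382−0.3625) = 4.858×0.1757 = 0.8538 mol·L⁻¹.

0.854 mol·L⁻¹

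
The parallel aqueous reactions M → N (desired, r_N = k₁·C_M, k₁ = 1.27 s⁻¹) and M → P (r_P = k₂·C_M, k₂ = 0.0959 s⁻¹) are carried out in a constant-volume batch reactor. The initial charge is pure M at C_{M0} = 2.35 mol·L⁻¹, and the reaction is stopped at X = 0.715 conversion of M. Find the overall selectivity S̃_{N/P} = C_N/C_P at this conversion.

C_M = C_{M0}(1−X) = 0.6698 mol·L⁻¹.
Both paths are first order in M, so the instantaneous fraction to N is constant: dC_N/d(−C_M) = k₁/(k₁+k₂) = 0.9298.
C_N = 0.9298·(C_{M0}−C_M) = 0.9298×1.680 = 1.56 mol·L⁻¹.
C_P = (C_{M0}−C_M)−C_N = 0.1180 mol·L⁻¹; S̃_{N/P} = 1.562/0.1180 = 13.2.

13.2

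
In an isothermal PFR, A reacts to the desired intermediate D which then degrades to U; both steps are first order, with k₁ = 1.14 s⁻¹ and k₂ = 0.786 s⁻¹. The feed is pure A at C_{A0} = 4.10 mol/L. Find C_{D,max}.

1.80 mol/L

At the optimum, C_{D,max}/C_{A0} = (k₁/k₂)^[k₂/(k₂−k₁)].
= (1.14/0.786)^(0.786/(0.786−1.14)) = (1.450)^(-2.220) = 0.4380.
C_{D,max} = 0.4380×4.10 = 1.80 mol/L.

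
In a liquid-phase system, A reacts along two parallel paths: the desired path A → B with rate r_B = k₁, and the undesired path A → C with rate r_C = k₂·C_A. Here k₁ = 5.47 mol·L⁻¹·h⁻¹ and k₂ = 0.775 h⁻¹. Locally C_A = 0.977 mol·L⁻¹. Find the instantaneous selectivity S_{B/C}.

S_{B/C} = r_B/r_C = (k₁)/(k₂·C_A) = (k₁/k₂)·C_A⁻¹.
= (5.47) / (0.775×0.9770) = 5.470/0.7572 = 7.22.

7.22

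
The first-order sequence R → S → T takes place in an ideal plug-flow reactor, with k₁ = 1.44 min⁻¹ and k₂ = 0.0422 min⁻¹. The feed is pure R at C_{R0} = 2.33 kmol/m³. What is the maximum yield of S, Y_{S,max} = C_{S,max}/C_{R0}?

0.899

At the optimum, C_{S,max}/C_{R0} = (k₁/k₂)^[k₂/(k₂−k₁)].
= (1.44/0.0422)^(0.0422/(0.0422−1.44)) = (34.12)^(-0.03019) = 0.8989.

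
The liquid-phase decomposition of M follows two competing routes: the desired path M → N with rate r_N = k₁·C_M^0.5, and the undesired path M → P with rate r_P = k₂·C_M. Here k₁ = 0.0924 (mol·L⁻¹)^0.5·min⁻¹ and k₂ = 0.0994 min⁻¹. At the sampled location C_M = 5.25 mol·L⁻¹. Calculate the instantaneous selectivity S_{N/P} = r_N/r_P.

0.406

S_{N/P} = r_N/r_P = (k₁·C_M^0.5)/(k₂·C_M) = (k₁/k₂)·C_M^-0.5.
= (0.0924×5.250^0.5) / (0.0994×5.250) = 0.2117/0.5219 = 0.406.
The undesired path is higher order in M, so low C_M (CSTR or dilute feed) favours N.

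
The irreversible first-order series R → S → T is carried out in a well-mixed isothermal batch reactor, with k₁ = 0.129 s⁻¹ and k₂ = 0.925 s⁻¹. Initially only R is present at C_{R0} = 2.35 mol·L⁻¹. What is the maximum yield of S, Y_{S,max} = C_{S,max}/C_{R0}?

0.101

Evaluating C_S at t_opt = ln(k₂/k₁)/(k₂−k₁) gives C_{S,max}/C_{R0} = (k₁/k₂)^[k₂/(k₂−k₁)].
= (0.129/0.925)^(0.925/(0.925−0.129)) = (0.1395)^(1.162) = 0.1013.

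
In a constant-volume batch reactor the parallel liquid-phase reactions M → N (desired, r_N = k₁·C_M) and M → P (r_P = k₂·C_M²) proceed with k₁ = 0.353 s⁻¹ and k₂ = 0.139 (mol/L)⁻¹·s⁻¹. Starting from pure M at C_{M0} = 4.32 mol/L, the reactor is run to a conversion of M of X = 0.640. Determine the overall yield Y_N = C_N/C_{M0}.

C_M = C_{M0}(1−X) = 1.555 mol/L.
Along a PFR/batch, dC_N/dC_M = −r_N/(r_N+r_P) = −k₁/(k₁+k₂·C_M).
Integrating from C_{M0} to C_M: C_N = (0.353/0.139)·ln[(0.353+0.139·4.32)/(0.353+0.139·1.56)] = 2.540·ln(0.9535/0.5692) = 1.310 mol/L.
Y_N = C_N/C_{M0} = 1.310/4.32 = 0.303.

0.303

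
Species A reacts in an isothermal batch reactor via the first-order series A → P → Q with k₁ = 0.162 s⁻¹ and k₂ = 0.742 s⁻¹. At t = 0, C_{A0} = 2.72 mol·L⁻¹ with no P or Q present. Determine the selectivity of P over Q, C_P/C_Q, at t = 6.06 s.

Solving the coupled first-order balances gives C_P(t) = [k₁/(k₂−k₁)]·C_{A0}·(e^(−k₁t) − e^(−k₂t)).
e^(−k₁t) = e^(−0.162×6.06) = e^(−0.9817) = 0.3747; e^(−k₂t) = e^(−4.497) = 0.01115.
C_P = 0.162×2.72/(0.742−0.162) × (0.3747−0.01115) = 0.7597×0.3635 = 0.2762 mol·L⁻¹.
C_A = C_{A0}e^(−k₁t) = 1.019 mol·L⁻¹, so C_Q = C_{A0}−C_A−C_P = 1.425 mol·L⁻¹; C_P/C_Q = 0.194.

0.194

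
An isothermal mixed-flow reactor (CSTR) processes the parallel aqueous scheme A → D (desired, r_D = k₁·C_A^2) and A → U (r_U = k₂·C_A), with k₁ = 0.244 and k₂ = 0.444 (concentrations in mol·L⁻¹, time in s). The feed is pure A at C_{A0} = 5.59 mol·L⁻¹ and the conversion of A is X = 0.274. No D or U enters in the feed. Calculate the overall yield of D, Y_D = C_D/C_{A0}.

Exit C_A = C_{A0}(1−X) = 5.59×0.726 = 4.058 mol·L⁻¹.
Rates in a CSTR are evaluated at the outlet concentration: r_D = 0.244×4.058^2 = 4.019, r_U = 0.444×4.058 = 1.802.
Fraction of consumed A going to D: r_D/(r_D+r_U) = 0.6904.
C_D = 0.6904·C_{A0}·X = 0.6904×5.59×0.274 = 1.06 mol·L⁻¹; Y_D = C_D/C_{A0} = 0.189.

0.189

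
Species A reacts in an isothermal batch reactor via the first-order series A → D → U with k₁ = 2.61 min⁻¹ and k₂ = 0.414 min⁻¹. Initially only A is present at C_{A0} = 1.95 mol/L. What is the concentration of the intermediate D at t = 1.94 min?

Solving the coupled first-order balances gives C_D(t) = [k₁/(k₂−k₁)]·C_{A0}·(e^(−k₁t) − e^(−k₂t)).
e^(−k₁t) = e^(−2.61×1.94) = e^(−5.063) = 0.006324; e^(−k₂t) = e^(−0.8032) = 0.4479.
C_D = 2.61×1.95/(0.414−2.61) × (0.006324−0.4479) = (-2.318)×(-0.4416) = 1.023 mol/L.

1.02 mol/L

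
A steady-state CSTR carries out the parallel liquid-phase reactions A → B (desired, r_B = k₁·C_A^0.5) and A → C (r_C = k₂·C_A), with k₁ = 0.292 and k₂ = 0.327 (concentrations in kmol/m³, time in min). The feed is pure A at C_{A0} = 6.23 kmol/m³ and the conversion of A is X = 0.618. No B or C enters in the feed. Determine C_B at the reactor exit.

1.41 kmol/m³

Exit C_A = C_{A0}(1−X) = 6.23×0.382 = 2.380 kmol/m³.
Rates in a CSTR are evaluated at the outlet concentration: r_B = 0.292×2.380^0.5 = 0.4505, r_C = 0.327×2.380 = 0.7782.
Fraction of consumed A going to B: r_B/(r_B+r_C) = 0.3666.
C_B = 0.3666·C_{A0}·X = 0.3666×6.23×0.618 = 1.41 kmol/m³.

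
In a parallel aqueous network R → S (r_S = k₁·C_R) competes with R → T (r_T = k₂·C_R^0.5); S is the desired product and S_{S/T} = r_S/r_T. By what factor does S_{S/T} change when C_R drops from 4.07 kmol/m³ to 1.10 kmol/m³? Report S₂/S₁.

S_{S/T} = (k₁/k₂)·C_R^0.5, so S₂/S₁ = (C_{R,2}/C_{R,1})^0.5.
= (1.10/4.07)^0.5 = (0.2703)^0.5 = 0.520.

0.520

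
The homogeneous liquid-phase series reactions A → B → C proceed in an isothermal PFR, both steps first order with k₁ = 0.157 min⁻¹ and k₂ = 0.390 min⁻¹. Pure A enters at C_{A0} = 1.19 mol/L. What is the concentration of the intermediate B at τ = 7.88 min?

0.196 mol/L

Solving the coupled first-order balances gives C_B(τ) = [k₁/(k₂−k₁)]·C_{A0}·(e^(−k₁τ) − e^(−k₂τ)).
e^(−k₁τ) = e^(−0.157×7.88) = e^(−1.237) = 0.2902; e^(−k₂τ) = e^(−3.073) = 0.04627.
C_B = 0.157×1.19/(0.390−0.157) × (0.2902−0.04627) = 0.8018×0.2439 = 0.1956 mol/L.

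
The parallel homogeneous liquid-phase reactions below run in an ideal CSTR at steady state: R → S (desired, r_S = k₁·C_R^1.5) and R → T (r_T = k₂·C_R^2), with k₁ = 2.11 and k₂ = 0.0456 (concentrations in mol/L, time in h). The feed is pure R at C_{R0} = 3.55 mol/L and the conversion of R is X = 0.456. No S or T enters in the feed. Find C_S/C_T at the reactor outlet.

Exit C_R = C_{R0}(1−X) = 3.55×0.544 = 1.931 mol/L.
In a CSTR the entire volume is at exit conditions, so r_S = 2.11×1.931^1.5 = 5.663 and r_T = 0.0456×1.931^2 = 0.1701.
Overall selectivity = C_S/C_T = r_Sτ/(r_Tτ) = r_S/r_T = 33.3.

33.3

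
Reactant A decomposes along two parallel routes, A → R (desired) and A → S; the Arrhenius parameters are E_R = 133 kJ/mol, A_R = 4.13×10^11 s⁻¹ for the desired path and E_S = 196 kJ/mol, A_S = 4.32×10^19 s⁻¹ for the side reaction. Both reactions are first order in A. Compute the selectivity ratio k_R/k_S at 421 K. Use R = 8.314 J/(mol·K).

With equal orders, S_{R/S} = k_R/k_S = (A_R/A_S)·exp[(E_S−E_R)/(RT)].
(E_S−E_R)/(RT) = (196−133)×10³/(8.314×421) = 63000/3500 = 18.00.
k_R/k_S = (4.13×10^11/4.32×10^19)·exp(18.00) = 9.560×10^-9 × 6.559×10^7 = 0.627.
Since E_R < E_S, lowering the temperature improves selectivity toward R.

0.627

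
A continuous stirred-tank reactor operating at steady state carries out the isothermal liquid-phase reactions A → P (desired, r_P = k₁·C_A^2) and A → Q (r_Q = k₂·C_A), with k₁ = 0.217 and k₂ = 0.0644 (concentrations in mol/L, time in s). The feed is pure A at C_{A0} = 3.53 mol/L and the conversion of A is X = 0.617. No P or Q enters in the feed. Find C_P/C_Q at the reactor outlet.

4.56

Exit C_A = C_{A0}(1−X) = 3.53×0.383 = 1.352 mol/L.
In a CSTR the entire volume is at exit conditions, so r_P = 0.217×1.352^2 = 0.3966 and r_Q = 0.0644×1.352 = 0.08707.
Overall selectivity = C_P/C_Q = r_Pτ/(r_Qτ) = r_P/r_Q = 4.56.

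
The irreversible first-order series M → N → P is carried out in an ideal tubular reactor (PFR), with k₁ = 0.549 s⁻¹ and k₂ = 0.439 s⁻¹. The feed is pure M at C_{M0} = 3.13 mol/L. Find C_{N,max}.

Evaluating C_N at τ_opt = ln(k₂/k₁)/(k₂−k₁) gives C_{N,max}/C_{M0} = (k₁/k₂)^[k₂/(k₂−k₁)].
= (0.549/0.439)^(0.439/(0.439−0.549)) = (1.251)^(-3.991) = 0.4097.
C_{N,max} = 0.4097×3.13 = 1.28 mol/L.

1.28 mol/L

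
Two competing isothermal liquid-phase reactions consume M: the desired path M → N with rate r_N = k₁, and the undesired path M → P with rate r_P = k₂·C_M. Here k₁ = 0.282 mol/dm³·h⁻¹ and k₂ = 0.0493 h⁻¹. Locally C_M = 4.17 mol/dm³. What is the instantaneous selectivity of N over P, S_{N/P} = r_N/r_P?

S_{N/P} = r_N/r_P = (k₁)/(k₂·C_M) = (k₁/k₂)·C_M⁻¹.
= (0.282) / (0.0493×4.170) = 0.2820/0.2056 = 1.37.
The undesired path is higher order in M, so low C_M (CSTR or dilute feed) favours N.

1.37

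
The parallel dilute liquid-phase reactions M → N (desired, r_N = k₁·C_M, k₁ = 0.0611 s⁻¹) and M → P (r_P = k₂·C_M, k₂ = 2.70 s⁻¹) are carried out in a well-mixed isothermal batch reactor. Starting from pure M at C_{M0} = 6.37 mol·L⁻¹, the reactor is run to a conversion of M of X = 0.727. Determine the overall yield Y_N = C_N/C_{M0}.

C_M = C_{M0}(1−X) = 1.739 mol·L⁻¹.
Both paths are first order in M, so the instantaneous fraction to N is constant: dC_N/d(−C_M) = k₁/(k₁+k₂) = 0.02213.
C_N = 0.02213·(C_{M0}−C_M) = 0.02213×4.631 = 0.102 mol·L⁻¹.
Y_N = C_N/C_{M0} = 0.1025/6.37 = 0.0161.

0.0161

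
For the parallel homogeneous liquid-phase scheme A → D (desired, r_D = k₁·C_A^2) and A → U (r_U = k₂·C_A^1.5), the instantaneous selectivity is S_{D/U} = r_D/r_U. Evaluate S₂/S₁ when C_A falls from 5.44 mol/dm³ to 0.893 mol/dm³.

S_{D/U} = (k₁/k₂)·C_A^0.5, so S₂/S₁ = (C_{A,2}/C_{A,1})^0.5.
= (0.893/5.44)^0.5 = (0.1642)^0.5 = 0.405.

0.405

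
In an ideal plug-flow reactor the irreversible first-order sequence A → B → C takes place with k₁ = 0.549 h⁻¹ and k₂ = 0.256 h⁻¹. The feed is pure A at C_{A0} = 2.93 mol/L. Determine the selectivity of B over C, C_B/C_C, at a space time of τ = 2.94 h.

1.75

Solving the coupled first-order balances gives C_B(τ) = [k₁/(k₂−k₁)]·C_{A0}·(e^(−k₁τ) − e^(−k₂τ)).
e^(−k₁τ) = e^(−0.549×2.94) = e^(−1.614) = 0.1991; e^(−k₂τ) = e^(−0.7526) = 0.4711.
C_B = 0.549×2.93/(0.256−0.549) × (0.1991−0.4711) = (-5.490)×(-0.2720) = 1.494 mol/L.
C_A = C_{A0}e^(−k₁τ) = 0.5833 mol/L, so C_C = C_{A0}−C_A−C_B = 0.8532 mol/L; C_B/C_C = 1.75.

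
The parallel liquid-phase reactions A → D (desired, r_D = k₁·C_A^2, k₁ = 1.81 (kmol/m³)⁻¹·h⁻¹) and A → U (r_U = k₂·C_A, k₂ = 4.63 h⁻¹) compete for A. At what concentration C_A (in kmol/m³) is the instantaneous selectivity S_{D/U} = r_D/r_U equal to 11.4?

S_{D/U} = (k₁/k₂)·C_A ⇒ C_A = S·k₂/k₁.
= 11.4×4.63/1.81 = 29.2 kmol/m³.

29.2 kmol/m³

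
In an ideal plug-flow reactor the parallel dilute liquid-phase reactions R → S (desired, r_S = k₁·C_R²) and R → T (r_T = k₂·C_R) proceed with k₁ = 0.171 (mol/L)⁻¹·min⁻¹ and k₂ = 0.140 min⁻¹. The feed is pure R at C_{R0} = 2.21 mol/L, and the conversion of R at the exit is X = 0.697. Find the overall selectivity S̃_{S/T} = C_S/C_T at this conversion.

1.65

C_R = C_{R0}(1−X) = 0.6696 mol/L.
Along a PFR/batch, dC_T/dC_R = −r_T/(r_S+r_T) = −k₂/(k₂+k₁·C_R).
Integrating from C_{R0} to C_R: C_T = (0.140/0.171)·ln[(0.140+0.171·2.21)/(0.140+0.171·0.670)] = 0.8187·ln(0.5179/0.2545) = 0.5817 mol/L.
Then C_S = (C_{R0}−C_R) − C_T = 1.540 − 0.5817 = 0.9587 mol/L.
S̃_{S/T} = C_S/C_T = 0.9587/0.5817 = 1.65.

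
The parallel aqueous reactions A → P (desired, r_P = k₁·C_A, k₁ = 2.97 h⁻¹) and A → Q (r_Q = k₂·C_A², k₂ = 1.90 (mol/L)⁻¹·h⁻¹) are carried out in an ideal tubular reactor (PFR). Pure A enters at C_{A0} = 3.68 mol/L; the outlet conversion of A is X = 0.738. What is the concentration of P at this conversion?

1.14 mol/L

C_A = C_{A0}(1−X) = 0.9642 mol/L.
Along a PFR/batch, dC_P/dC_A = −r_P/(r_P+r_Q) = −k₁/(k₁+k₂·C_A).
Integrating from C_{A0} to C_A: C_P = (2.97/1.90)·ln[(2.97+1.90·3.68)/(2.97+1.90·0.964)] = 1.563·ln(9.962/4.802) = 1.141 mol/L.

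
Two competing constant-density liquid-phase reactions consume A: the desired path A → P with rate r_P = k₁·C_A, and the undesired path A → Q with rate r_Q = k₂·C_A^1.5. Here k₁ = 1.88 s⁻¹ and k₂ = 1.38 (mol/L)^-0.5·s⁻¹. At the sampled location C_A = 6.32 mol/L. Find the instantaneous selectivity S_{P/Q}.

0.542

S_{P/Q} = r_P/r_Q = (k₁·C_A)/(k₂·C_A^1.5) = (k₁/k₂)·C_A^-0.5.
= (1.88×6.320) / (1.38×6.320^1.5) = 11.88/21.93 = 0.542.
The undesired path is higher order in A, so low C_A (CSTR or dilute feed) favours P.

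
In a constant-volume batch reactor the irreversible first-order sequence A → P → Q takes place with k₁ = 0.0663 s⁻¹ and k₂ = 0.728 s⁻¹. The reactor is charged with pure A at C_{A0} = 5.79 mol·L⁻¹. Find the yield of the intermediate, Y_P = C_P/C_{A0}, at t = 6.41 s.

0.0646

For first-order series with pure A initially, C_P(t) = k₁C_{A0}/(k₂−k₁)·(e^(−k₁t) − e^(−k₂t)).
e^(−k₁t) = e^(−0.0663×6.41) = e^(−0.4250) = 0.6538; e^(−k₂t) = e^(−4.666) = 0.009405.
C_P = 0.0663×5.79/(0.728−0.0663) × (0.6538−0.009405) = 0.5801×0.6444 = 0.3738 mol·L⁻¹.
Y_P = C_P/C_{A0} = 0.3738/5.79 = 0.0646.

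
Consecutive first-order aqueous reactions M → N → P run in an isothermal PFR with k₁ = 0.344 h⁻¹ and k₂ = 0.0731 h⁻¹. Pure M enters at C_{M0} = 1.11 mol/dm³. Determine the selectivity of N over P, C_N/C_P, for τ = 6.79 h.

The intermediate concentration in a first-order A→B→C sequence is C_N = k₁C_{M0}(e^(−k₁τ) − e^(−k₂τ))/(k₂−k₁).
e^(−k₁τ) = e^(−0.344×6.79) = e^(−2.336) = 0.09674; e^(−k₂τ) = e^(−0.4963) = 0.6087.
C_N = 0.344×1.11/(0.0731−0.344) × (0.09674−0.6087) = (-1.410)×(-0.5120) = 0.7217 mol/dm³.
C_M = C_{M0}e^(−k₁τ) = 0.1074 mol/dm³, so C_P = C_{M0}−C_M−C_N = 0.2809 mol/dm³; C_N/C_P = 2.57.

2.57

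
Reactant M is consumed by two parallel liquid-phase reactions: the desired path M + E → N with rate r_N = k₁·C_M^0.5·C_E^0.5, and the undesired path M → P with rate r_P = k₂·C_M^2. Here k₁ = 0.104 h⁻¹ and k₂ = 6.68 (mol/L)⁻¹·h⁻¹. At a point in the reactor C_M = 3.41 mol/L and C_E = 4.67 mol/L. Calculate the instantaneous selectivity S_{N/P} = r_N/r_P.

S_{N/P} = r_N/r_P = (k₁·C_M^0.5·C_E^0.5)/(k₂·C_M^2) = (k₁/k₂)·C_M^-1.5·C_E^0.5.
= (0.104×3.410^0.5×4.670^0.5) / (6.68×3.410^2) = 0.4150/77.68 = 0.00534.

0.00534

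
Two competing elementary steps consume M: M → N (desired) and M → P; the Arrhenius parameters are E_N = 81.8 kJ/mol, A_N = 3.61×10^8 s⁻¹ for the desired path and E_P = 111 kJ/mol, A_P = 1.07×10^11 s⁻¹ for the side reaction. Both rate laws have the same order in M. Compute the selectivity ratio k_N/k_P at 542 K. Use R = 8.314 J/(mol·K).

2.20

Since both paths have the same order in M, the concentration cancels and S_{N/P} = k_N/k_P = (A_N/A_P)·exp[(E_P−E_N)/(RT)].
(E_P−E_N)/(RT) = (111−81.8)×10³/(8.314×542) = 29200/4506 = 6.480.
k_N/k_P = (3.61×10^8/1.07×10^11)·exp(6.480) = 0.003374 × 652.0 = 2.20.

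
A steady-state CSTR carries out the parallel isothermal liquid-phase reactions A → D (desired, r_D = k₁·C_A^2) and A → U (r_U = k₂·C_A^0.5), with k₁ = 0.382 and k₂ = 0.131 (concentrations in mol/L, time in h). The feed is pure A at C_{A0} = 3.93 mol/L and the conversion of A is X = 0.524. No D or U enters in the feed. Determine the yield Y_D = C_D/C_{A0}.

0.462

Exit C_A = C_{A0}(1−X) = 3.93×0.476 = 1.871 mol/L.
In a CSTR the entire volume is at exit conditions, so r_D = 0.382×1.871^2 = 1.337 and r_U = 0.131×1.871^0.5 = 0.1792.
Fraction of consumed A going to D: r_D/(r_D+r_U) = 0.8818.
C_D = 0.8818·C_{A0}·X = 0.8818×3.93×0.524 = 1.82 mol/L; Y_D = C_D/C_{A0} = 0.462.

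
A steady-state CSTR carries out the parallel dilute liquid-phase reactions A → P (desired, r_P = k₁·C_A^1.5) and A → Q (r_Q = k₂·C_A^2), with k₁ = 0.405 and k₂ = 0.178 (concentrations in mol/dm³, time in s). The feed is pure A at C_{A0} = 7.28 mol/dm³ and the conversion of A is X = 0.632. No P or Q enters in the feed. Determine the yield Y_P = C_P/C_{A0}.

0.368

Exit C_A = C_{A0}(1−X) = 7.28×0.368 = 2.679 mol/dm³.
Rates in a CSTR are evaluated at the outlet concentration: r_P = 0.405×2.679^1.5 = 1.776, r_Q = 0.178×2.679^2 = 1.278.
Fraction of consumed A going to P: r_P/(r_P+r_Q) = 0.5816.
C_P = 0.5816·C_{A0}·X = 0.5816×7.28×0.632 = 2.68 mol/dm³; Y_P = C_P/C_{A0} = 0.368.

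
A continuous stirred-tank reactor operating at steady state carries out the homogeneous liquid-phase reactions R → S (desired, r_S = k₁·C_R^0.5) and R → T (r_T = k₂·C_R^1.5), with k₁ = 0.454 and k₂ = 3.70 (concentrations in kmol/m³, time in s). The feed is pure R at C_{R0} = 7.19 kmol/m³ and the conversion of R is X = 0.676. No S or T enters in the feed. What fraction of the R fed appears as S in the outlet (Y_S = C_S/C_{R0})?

Exit C_R = C_{R0}(1−X) = 7.19×0.324 = 2.330 kmol/m³.
A CSTR operates uniformly at the exit composition, giving r_S = 0.6929 and r_T = 13.16 (each k·C_R^n at C_R = 2.330).
Fraction of consumed R going to S: r_S/(r_S+r_T) = 0.05004.
C_S = 0.05004·C_{R0}·X = 0.05004×7.19×0.676 = 0.243 kmol/m³; Y_S = C_S/C_{R0} = 0.0338.

0.0338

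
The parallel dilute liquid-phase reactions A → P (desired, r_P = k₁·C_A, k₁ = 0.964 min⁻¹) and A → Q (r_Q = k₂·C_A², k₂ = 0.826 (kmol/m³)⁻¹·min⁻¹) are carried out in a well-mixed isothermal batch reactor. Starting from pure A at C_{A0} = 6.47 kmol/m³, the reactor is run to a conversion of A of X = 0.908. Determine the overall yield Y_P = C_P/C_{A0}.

C_A = C_{A0}(1−X) = 0.5952 kmol/m³.
Along a PFR/batch, dC_P/dC_A = −r_P/(r_P+r_Q) = −k₁/(k₁+k₂·C_A).
Integrating from C_{A0} to C_A: C_P = (0.964/0.826)·ln[(0.964+0.826·6.47)/(0.964+0.826·0.595)] = 1.167·ln(6.308/1.456) = 1.711 kmol/m³.
Y_P = C_P/C_{A0} = 1.711/6.47 = 0.265.

0.265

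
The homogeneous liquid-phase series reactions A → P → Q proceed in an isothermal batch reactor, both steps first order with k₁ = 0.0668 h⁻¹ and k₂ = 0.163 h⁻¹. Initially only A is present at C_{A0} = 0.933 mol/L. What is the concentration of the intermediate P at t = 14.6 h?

Solving the coupled first-order balances gives C_P(t) = [k₁/(k₂−k₁)]·C_{A0}·(e^(−k₁t) − e^(−k₂t)).
e^(−k₁t) = e^(−0.0668×14.6) = e^(−0.9753) = 0.3771; e^(−k₂t) = e^(−2.380) = 0.09257.
C_P = 0.0668×0.933/(0.163−0.0668) × (0.3771−0.09257) = 0.6479×0.2845 = 0.1843 mol/L.

0.184 mol/L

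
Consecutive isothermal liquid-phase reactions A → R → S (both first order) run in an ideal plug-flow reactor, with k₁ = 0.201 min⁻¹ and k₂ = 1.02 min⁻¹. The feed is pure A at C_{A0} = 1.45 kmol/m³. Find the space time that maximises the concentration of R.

1.98 min

The intermediate peaks when r₁ = r₂, i.e. k₁e^(−k₁τ) = k₂e^(−k₂τ), giving τ_opt = ln(k₂/k₁)/(k₂−k₁).
= ln(1.02/0.201)/(1.02−0.201) = ln(5.075)/0.8190 = 1.624/0.8190 = 1.98 min.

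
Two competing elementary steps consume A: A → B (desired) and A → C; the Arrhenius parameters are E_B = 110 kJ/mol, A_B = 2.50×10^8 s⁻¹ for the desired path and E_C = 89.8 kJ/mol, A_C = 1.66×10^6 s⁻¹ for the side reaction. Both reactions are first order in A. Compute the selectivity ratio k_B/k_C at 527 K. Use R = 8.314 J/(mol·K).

1.50

With equal orders, S_{B/C} = k_B/k_C = (A_B/A_C)·exp[(E_C−E_B)/(RT)].
(E_C−E_B)/(RT) = (89.8−110)×10³/(8.314×527) = -20200/4381 = -4.610.
k_B/k_C = (2.50×10^8/1.66×10^6)·exp(-4.610) = 150.6 × 0.009949 = 1.50.
Since E_B > E_C, raising the temperature improves selectivity toward B.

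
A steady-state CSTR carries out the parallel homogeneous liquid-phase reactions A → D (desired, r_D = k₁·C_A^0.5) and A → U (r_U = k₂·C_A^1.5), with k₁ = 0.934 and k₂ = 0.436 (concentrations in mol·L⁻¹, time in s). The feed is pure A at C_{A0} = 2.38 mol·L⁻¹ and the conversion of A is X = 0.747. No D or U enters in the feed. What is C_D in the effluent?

1.39 mol·L⁻¹

Exit C_A = C_{A0}(1−X) = 2.38×0.253 = 0.6021 mol·L⁻¹.
A CSTR operates uniformly at the exit composition, giving r_D = 0.7248 and r_U = 0.2037 (each k·C_A^n at C_A = 0.6021).
Fraction of consumed A going to D: r_D/(r_D+r_U) = 0.7806.
C_D = 0.7806·C_{A0}·X = 0.7806×2.38×0.747 = 1.39 mol·L⁻¹.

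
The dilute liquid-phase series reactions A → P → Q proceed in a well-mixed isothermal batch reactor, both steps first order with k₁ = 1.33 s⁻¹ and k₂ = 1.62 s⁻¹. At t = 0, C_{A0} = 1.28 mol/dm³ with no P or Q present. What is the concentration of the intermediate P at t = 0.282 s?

0.317 mol/dm³

For first-order series with pure A initially, C_P(t) = k₁C_{A0}/(k₂−k₁)·(e^(−k₁t) − e^(−k₂t)).
e^(−k₁t) = e^(−1.33×0.282) = e^(−0.3751) = 0.6872; e^(−k₂t) = e^(−0.4568) = 0.6333.
C_P = 1.33×1.28/(1.62−1.33) × (0.6872−0.6333) = 5.870×0.05397 = 0.3168 mol/dm³.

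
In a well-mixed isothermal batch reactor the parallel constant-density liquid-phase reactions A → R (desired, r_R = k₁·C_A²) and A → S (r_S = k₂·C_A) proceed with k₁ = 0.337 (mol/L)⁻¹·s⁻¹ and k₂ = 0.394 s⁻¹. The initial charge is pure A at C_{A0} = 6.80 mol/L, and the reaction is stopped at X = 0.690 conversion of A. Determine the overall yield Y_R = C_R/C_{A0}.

0.537

C_A = C_{A0}(1−X) = 2.108 mol/L.
Along a PFR/batch, dC_S/dC_A = −r_S/(r_R+r_S) = −k₂/(k₂+k₁·C_A).
Integrating from C_{A0} to C_A: C_S = (0.394/0.337)·ln[(0.394+0.337·6.80)/(0.394+0.337·2.11)] = 1.169·ln(2.686/1.104) = 1.039 mol/L.
Then C_R = (C_{A0}−C_A) − C_S = 4.692 − 1.039 = 3.653 mol/L.
Y_R = C_R/C_{A0} = 3.653/6.80 = 0.537.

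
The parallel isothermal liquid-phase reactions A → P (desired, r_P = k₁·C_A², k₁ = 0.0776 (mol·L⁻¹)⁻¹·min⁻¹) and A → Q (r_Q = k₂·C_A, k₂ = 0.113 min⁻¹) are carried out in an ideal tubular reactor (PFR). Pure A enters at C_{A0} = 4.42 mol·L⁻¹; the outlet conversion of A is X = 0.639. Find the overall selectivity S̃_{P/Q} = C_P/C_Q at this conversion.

C_A = C_{A0}(1−X) = 1.596 mol·L⁻¹.
Along a PFR/batch, dC_Q/dC_A = −r_Q/(r_P+r_Q) = −k₂/(k₂+k₁·C_A).
Integrating from C_{A0} to C_A: C_Q = (0.113/0.0776)·ln[(0.113+0.0776·4.42)/(0.113+0.0776·1.60)] = 1.456·ln(0.4560/0.2368) = 0.9541 mol·L⁻¹.
Then C_P = (C_{A0}−C_A) − C_Q = 2.824 − 0.9541 = 1.870 mol·L⁻¹.
S̃_{P/Q} = C_P/C_Q = 1.870/0.9541 = 1.96.

1.96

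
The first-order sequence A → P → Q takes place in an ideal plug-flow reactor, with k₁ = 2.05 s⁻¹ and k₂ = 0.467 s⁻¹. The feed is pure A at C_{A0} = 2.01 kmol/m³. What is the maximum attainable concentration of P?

At the optimum, C_{P,max}/C_{A0} = (k₁/k₂)^[k₂/(k₂−k₁)].
= (2.05/0.467)^(0.467/(0.467−2.05)) = (4.390)^(-0.2950) = 0.6464.
C_{P,max} = 0.6464×2.01 = 1.30 kmol/m³.

1.30 kmol/m³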